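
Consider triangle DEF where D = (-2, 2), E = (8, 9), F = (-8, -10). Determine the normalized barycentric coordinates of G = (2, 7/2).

(1/3, 1/2, 1/6)

Signed area of the reference triangle: [DEF] = ½·((-2)·(9−(-10)) + 8·(-10−2) + (-8)·(2−9)) = ½·(-38 − 96 + 56) = -39.
[GEF] = ½·(2·(9−(-10)) + 8·(-10−(7/2)) + (-8)·(7/2−9)) = ½·(38 − 108 + 44) = -13, so the D-coordinate is (-13)/(-39) = 1/3.
[DGF] = ½·((-2)·(7/2−(-10)) + 2·(-10−2) + (-8)·(2−(7/2))) = ½·(-27 − 24 + 12) = -39/2, so the E-coordinate is 1/2.
[DEG] = ½·((-2)·(9−(7/2)) + 8·(7/2−2) + 2·(2−9)) = ½·(-11 + 12 − 14) = -13/2, so the F-coordinate is 1/6.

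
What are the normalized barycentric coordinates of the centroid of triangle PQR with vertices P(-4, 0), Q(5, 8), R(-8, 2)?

The centroid is the average of the vertices, so each weight is 1/3.

(1/3, 1/3, 1/3)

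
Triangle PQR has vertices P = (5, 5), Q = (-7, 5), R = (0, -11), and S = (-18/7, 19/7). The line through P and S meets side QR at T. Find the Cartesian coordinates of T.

(-28/5, 9/5)

Barycentric coordinates of S with respect to PQR: (2/7, 4/7, 1/7).
On side QR the P-coordinate is zero; dropping S's P-weight 2/7 and renormalizing the remaining 4/7 : 1/7 gives weights 4/5, 1/5 on Q, R.
T = (4/5)·(-7, 5) + (1/5)·(0, -11) = (-28/5, 9/5).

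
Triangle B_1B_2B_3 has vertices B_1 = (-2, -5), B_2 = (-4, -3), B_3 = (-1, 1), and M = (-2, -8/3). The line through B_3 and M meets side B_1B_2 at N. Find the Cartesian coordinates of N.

Barycentric coordinates of M with respect to B_1B_2B_3: (1/2, 1/6, 1/3).
On side B_1B_2 the B_3-coordinate is zero; dropping M's B_3-weight 1/3 and renormalizing the remaining 1/2 : 1/6 gives weights 3/4, 1/4 on B_1, B_2.
N = (3/4)·(-2, -5) + (1/4)·(-4, -3) = (-5/2, -9/2).

(-5/2, -9/2)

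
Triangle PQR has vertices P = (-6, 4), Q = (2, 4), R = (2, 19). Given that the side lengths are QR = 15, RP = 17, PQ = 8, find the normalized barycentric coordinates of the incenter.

(3/8, 17/40, 1/5)

The incenter has barycentric coordinates proportional to the opposite side lengths: (15 : 17 : 8).
Normalizing by 15+17+8 = 40 gives (3/8, 17/40, 1/5).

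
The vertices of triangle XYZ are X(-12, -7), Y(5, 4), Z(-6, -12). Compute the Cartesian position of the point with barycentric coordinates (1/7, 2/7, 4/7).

W = (1/7)·X + (2/7)·Y + (4/7)·Z.
x-coordinate: (1/7)·(-12) + (2/7)·5 + (4/7)·(-6) = -26/7.
y-coordinate: (1/7)·(-7) + (2/7)·4 + (4/7)·(-12) = -47/7.

(-26/7, -47/7)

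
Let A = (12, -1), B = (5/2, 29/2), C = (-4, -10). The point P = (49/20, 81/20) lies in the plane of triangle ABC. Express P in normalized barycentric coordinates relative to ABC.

(1/5, 1/2, 3/10)

Signed area of the reference triangle: [ABC] = ½·(12·(29/2−(-10)) + (5/2)·(-10−(-1)) + (-4)·(-1−(29/2))) = ½·(294 − 45/2 + 62) = 667/4.
[PBC] = ½·((49/20)·(29/2−(-10)) + (5/2)·(-10−(81/20)) + (-4)·(81/20−(29/2))) = ½·(2401/40 − 281/8 + 209/5) = 667/20, so the A-coordinate is (667/20)/(667/4) = 1/5.
[APC] = ½·(12·(81/20−(-10)) + (49/20)·(-10−(-1)) + (-4)·(-1−(81/20))) = ½·(843/5 − 441/20 + 101/5) = 667/8, so the B-coordinate is 1/2.
[ABP] = ½·(12·(29/2−(81/20)) + (5/2)·(81/20−(-1)) + (49/20)·(-1−(29/2))) = ½·(627/5 + 101/8 − 1519/40) = 2001/40, so the C-coordinate is 3/10.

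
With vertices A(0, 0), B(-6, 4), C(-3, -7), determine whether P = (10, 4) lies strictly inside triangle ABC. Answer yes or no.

Barycentric coordinates of P: (88/27, -29/27, -32/27).
The three coordinates are positive, negative, negative; a point is interior exactly when all three are positive.

no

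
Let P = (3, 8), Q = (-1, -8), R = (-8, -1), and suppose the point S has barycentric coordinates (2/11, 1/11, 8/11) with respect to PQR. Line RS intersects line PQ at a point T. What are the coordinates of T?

(5/3, 8/3)

Line RS meets PQ where the R-coordinate vanishes; zeroing S's R-weight and renormalizing leaves P, Q-weights 2/11 : 1/11 → (2/3, 1/3).
So T = (2/3)·P + (1/3)·Q = (5/3, 8/3).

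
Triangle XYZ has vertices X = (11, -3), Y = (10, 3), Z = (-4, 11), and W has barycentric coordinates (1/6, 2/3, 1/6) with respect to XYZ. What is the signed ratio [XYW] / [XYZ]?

The signed ratio [XYW]/[XYZ] equals the barycentric coordinate of W at vertex Z, which is 1/6.

1/6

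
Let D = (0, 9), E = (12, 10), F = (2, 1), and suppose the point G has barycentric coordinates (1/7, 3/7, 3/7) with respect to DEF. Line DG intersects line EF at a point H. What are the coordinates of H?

(7, 11/2)

Line DG meets EF where the D-coordinate vanishes; zeroing G's D-weight and renormalizing leaves E, F-weights 3/7 : 3/7 → (1/2, 1/2).
So H = (1/2)·E + (1/2)·F = (7, 11/2).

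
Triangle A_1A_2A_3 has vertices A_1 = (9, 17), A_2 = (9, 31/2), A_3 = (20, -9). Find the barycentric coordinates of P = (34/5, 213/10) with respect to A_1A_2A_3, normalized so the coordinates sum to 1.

(3/5, 3/5, -1/5)

Signed area of the reference triangle: [A_1A_2A_3] = ½·(9·(31/2−(-9)) + 9·(-9−17) + 20·(17−(31/2))) = ½·(441/2 − 234 + 30) = 33/4.
[PA_2A_3] = ½·((34/5)·(31/2−(-9)) + 9·(-9−(213/10)) + 20·(213/10−(31/2))) = ½·(833/5 − 2727/10 + 116) = 99/20, so the A_1-coordinate is (99/20)/(33/4) = 3/5.
[A_1PA_3] = ½·(9·(213/10−(-9)) + (34/5)·(-9−17) + 20·(17−(213/10))) = ½·(2727/10 − 884/5 − 86) = 99/20, so the A_2-coordinate is 3/5.
[A_1A_2P] = ½·(9·(31/2−(213/10)) + 9·(213/10−17) + (34/5)·(17−(31/2))) = ½·(-261/5 + 387/10 + 51/5) = -33/20, so the A_3-coordinate is -1/5.
Check: 3/5 + 3/5 − 1/5 = 1.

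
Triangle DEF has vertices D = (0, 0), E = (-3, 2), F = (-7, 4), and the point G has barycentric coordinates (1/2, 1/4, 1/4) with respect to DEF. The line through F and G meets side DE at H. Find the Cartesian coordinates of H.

(-1, 2/3)

Line FG meets DE where the F-coordinate vanishes; zeroing G's F-weight and renormalizing leaves D, E-weights 1/2 : 1/4 → (2/3, 1/3).
So H = (2/3)·D + (1/3)·E = (-1, 2/3).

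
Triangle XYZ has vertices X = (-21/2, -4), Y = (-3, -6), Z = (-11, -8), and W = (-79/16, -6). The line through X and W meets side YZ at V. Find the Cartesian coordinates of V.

(-29/7, -44/7)

Barycentric coordinates of W with respect to XYZ: (1/8, 3/4, 1/8).
On side YZ the X-coordinate is zero; dropping W's X-weight 1/8 and renormalizing the remaining 3/4 : 1/8 gives weights 6/7, 1/7 on Y, Z.
V = (6/7)·(-3, -6) + (1/7)·(-11, -8) = (-29/7, -44/7).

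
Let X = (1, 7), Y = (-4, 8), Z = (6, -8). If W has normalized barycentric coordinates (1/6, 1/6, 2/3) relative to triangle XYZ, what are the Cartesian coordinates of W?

W = (1/6)·X + (1/6)·Y + (2/3)·Z.
x-coordinate: (1/6)·1 + (1/6)·(-4) + (2/3)·6 = 7/2.
y-coordinate: (1/6)·7 + (1/6)·8 + (2/3)·(-8) = -17/6.

(7/2, -17/6)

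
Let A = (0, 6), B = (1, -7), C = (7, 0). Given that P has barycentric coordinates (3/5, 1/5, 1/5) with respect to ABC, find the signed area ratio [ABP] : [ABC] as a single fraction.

The signed ratio [ABP]/[ABC] equals the barycentric coordinate of P at vertex C, which is 1/5.

1/5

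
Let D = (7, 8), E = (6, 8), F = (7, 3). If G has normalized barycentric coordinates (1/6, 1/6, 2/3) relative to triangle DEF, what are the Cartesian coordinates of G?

G = (1/6)·D + (1/6)·E + (2/3)·F.
x-coordinate: (1/6)·7 + (1/6)·6 + (2/3)·7 = 41/6.
y-coordinate: (1/6)·8 + (1/6)·8 + (2/3)·3 = 14/3.

(41/6, 14/3)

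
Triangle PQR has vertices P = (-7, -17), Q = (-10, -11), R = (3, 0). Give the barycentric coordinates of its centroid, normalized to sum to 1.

(1/3, 1/3, 1/3)

The centroid is the average of the vertices, so each weight is 1/3.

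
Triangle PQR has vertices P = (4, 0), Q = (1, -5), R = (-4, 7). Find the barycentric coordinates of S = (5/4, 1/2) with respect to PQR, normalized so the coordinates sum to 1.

(1/2, 1/4, 1/4)

Signed area of the reference triangle: [PQR] = ½·(4·(-5−7) + 1·(7−0) + (-4)·(0−(-5))) = ½·(-48 + 7 − 20) = -61/2.
[SQR] = ½·((5/4)·(-5−7) + 1·(7−(1/2)) + (-4)·(1/2−(-5))) = ½·(-15 + 13/2 − 22) = -61/4, so the P-coordinate is (-61/4)/(-61/2) = 1/2.
[PSR] = ½·(4·(1/2−7) + (5/4)·(7−0) + (-4)·(0−(1/2))) = ½·(-26 + 35/4 + 2) = -61/8, so the Q-coordinate is 1/4.
[PQS] = ½·(4·(-5−(1/2)) + 1·(1/2−0) + (5/4)·(0−(-5))) = ½·(-22 + 1/2 + 25/4) = -61/8, so the R-coordinate is 1/4.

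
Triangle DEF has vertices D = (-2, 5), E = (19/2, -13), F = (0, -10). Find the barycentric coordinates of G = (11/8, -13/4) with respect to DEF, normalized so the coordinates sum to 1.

Signed area of the reference triangle: [DEF] = ½·((-2)·(-13−(-10)) + (19/2)·(-10−5) + 0·(5−(-13))) = ½·(6 − 285/2 + 0) = -273/4.
[GEF] = ½·((11/8)·(-13−(-10)) + (19/2)·(-10−(-13/4)) + 0·(-13/4−(-13))) = ½·(-33/8 − 513/8 + 0) = -273/8, so the D-coordinate is (-273/8)/(-273/4) = 1/2.
[DGF] = ½·((-2)·(-13/4−(-10)) + (11/8)·(-10−5) + 0·(5−(-13/4))) = ½·(-27/2 − 165/8 + 0) = -273/16, so the E-coordinate is 1/4.
[DEG] = ½·((-2)·(-13−(-13/4)) + (19/2)·(-13/4−5) + (11/8)·(5−(-13))) = ½·(39/2 − 627/8 + 99/4) = -273/16, so the F-coordinate is 1/4.

(1/2, 1/4, 1/4)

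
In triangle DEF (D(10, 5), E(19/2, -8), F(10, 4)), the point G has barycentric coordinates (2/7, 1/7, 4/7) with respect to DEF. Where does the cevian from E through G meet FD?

Line EG meets FD where the E-coordinate vanishes; zeroing G's E-weight and renormalizing leaves F, D-weights 4/7 : 2/7 → (2/3, 1/3).
So H = (2/3)·F + (1/3)·D = (10, 13/3).

(10, 13/3)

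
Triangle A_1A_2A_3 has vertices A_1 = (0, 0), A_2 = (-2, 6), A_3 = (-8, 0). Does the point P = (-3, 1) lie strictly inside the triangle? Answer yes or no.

yes

Barycentric coordinates of P: (1/2, 1/6, 1/3).
The three coordinates are positive, positive, positive; a point is interior exactly when all three are positive.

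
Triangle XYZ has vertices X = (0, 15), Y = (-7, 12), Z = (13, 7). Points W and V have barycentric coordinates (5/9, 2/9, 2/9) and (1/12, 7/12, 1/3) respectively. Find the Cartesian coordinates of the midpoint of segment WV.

Barycentric coordinates of the midpoint are the average: (23/72, 29/72, 5/18).
Converting: (23/72)·X + (29/72)·Y + (5/18)·Z = (19/24, 833/72).

(19/24, 833/72)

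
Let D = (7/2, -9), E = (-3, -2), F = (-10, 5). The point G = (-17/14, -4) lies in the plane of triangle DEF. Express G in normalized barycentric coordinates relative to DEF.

Signed area of the reference triangle: [DEF] = ½·((7/2)·(-2−5) + (-3)·(5−(-9)) + (-10)·(-9−(-2))) = ½·(-49/2 − 42 + 70) = 7/4.
[GEF] = ½·((-17/14)·(-2−5) + (-3)·(5−(-4)) + (-10)·(-4−(-2))) = ½·(17/2 − 27 + 20) = 3/4, so the D-coordinate is (3/4)/(7/4) = 3/7.
[DGF] = ½·((7/2)·(-4−5) + (-17/14)·(5−(-9)) + (-10)·(-9−(-4))) = ½·(-63/2 − 17 + 50) = 3/4, so the E-coordinate is 3/7.
[DEG] = ½·((7/2)·(-2−(-4)) + (-3)·(-4−(-9)) + (-17/14)·(-9−(-2))) = ½·(7 − 15 + 17/2) = 1/4, so the F-coordinate is 1/7.

(3/7, 3/7, 1/7)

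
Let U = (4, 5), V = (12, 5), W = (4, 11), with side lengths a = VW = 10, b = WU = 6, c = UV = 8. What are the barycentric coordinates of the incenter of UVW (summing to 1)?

The incenter has barycentric coordinates proportional to the opposite side lengths: (10 : 6 : 8).
Normalizing by 10+6+8 = 24 gives (5/12, 1/4, 1/3).

(5/12, 1/4, 1/3)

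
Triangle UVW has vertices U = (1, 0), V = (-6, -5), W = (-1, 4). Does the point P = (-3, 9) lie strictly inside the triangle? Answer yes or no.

Barycentric coordinates of P: (-43/38, -1/19, 83/38).
The three coordinates are negative, negative, positive; a point is interior exactly when all three are positive.

no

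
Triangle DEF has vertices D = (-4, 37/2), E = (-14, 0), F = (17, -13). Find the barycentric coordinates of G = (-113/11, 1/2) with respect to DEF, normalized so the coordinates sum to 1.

(1/11, 9/11, 1/11)

Signed area of the reference triangle: [DEF] = ½·((-4)·(0−(-13)) + (-14)·(-13−(37/2)) + 17·(37/2−0)) = ½·(-52 + 441 + 629/2) = 1407/4.
[GEF] = ½·((-113/11)·(0−(-13)) + (-14)·(-13−(1/2)) + 17·(1/2−0)) = ½·(-1469/11 + 189 + 17/2) = 1407/44, so the D-coordinate is (1407/44)/(1407/4) = 1/11.
[DGF] = ½·((-4)·(1/2−(-13)) + (-113/11)·(-13−(37/2)) + 17·(37/2−(1/2))) = ½·(-54 + 7119/22 + 306) = 12663/44, so the E-coordinate is 9/11.
[DEG] = ½·((-4)·(0−(1/2)) + (-14)·(1/2−(37/2)) + (-113/11)·(37/2−0)) = ½·(2 + 252 − 4181/22) = 1407/44, so the F-coordinate is 1/11.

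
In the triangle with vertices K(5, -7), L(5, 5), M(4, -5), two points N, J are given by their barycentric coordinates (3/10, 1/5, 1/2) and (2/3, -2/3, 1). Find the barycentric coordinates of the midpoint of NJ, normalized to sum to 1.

Since both coordinate triples sum to 1, the midpoint's barycentrics are the componentwise average.
(3/10+2/3)/2 = 29/60; similarly -7/30 and 3/4.

(29/60, -7/30, 3/4)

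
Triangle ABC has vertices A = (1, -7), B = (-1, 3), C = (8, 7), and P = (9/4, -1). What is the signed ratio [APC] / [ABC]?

1/4

[ABC] = ½·(1·(3−7) + (-1)·(7−(-7)) + 8·(-7−3)) = ½·(-4 − 14 − 80) = -49.
[APC] = ½·(1·(-1−7) + (9/4)·(7−(-7)) + 8·(-7−(-1))) = ½·(-8 + 63/2 − 48) = -49/4, so the ratio is (-49/4)/(-49) = 1/4.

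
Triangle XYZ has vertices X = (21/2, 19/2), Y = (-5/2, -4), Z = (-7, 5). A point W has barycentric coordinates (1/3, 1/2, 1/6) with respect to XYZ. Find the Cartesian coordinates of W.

(13/12, 2)

W = (1/3)·X + (1/2)·Y + (1/6)·Z.
x-coordinate: (1/3)·(21/2) + (1/2)·(-5/2) + (1/6)·(-7) = 13/12.
y-coordinate: (1/3)·(19/2) + (1/2)·(-4) + (1/6)·5 = 2.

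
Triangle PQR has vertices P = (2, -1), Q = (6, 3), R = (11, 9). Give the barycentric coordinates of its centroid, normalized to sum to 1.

The centroid is the average of the vertices, so each weight is 1/3.

(1/3, 1/3, 1/3)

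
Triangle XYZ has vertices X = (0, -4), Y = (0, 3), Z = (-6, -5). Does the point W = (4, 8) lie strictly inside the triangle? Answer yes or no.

no

Barycentric coordinates of W: (1/21, 34/21, -2/3).
The three coordinates are positive, positive, negative; a point is interior exactly when all three are positive.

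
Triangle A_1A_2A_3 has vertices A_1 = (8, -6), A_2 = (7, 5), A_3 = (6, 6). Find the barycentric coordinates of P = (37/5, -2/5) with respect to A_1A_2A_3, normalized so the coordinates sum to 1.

(1/2, 2/5, 1/10)

Signed area of the reference triangle: [A_1A_2A_3] = ½·(8·(5−6) + 7·(6−(-6)) + 6·(-6−5)) = ½·(-8 + 84 − 66) = 5.
[PA_2A_3] = ½·((37/5)·(5−6) + 7·(6−(-2/5)) + 6·(-2/5−5)) = ½·(-37/5 + 224/5 − 162/5) = 5/2, so the A_1-coordinate is (5/2)/5 = 1/2.
[A_1PA_3] = ½·(8·(-2/5−6) + (37/5)·(6−(-6)) + 6·(-6−(-2/5))) = ½·(-256/5 + 444/5 − 168/5) = 2, so the A_2-coordinate is 2/5.
[A_1A_2P] = ½·(8·(5−(-2/5)) + 7·(-2/5−(-6)) + (37/5)·(-6−5)) = ½·(216/5 + 196/5 − 407/5) = 1/2, so the A_3-coordinate is 1/10.
Check: 1/2 + 2/5 + 1/10 = 1.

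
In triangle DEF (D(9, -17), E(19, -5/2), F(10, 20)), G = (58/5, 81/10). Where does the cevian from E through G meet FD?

Barycentric coordinates of G with respect to DEF: (1/5, 1/5, 3/5).
On side FD the E-coordinate is zero; dropping G's E-weight 1/5 and renormalizing the remaining 3/5 : 1/5 gives weights 3/4, 1/4 on F, D.
H = (3/4)·(10, 20) + (1/4)·(9, -17) = (39/4, 43/4).

(39/4, 43/4)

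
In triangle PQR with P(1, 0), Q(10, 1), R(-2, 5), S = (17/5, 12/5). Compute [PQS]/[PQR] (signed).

[PQR] = ½·(1·(1−5) + 10·(5−0) + (-2)·(0−1)) = ½·(-4 + 50 + 2) = 24.
[PQS] = ½·(1·(1−(12/5)) + 10·(12/5−0) + (17/5)·(0−1)) = ½·(-7/5 + 24 − 17/5) = 48/5, so the ratio is (48/5)/24 = 2/5.

2/5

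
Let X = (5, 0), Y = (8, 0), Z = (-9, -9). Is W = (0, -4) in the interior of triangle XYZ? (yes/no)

Barycentric coordinates of W: (4/27, 11/27, 4/9).
The three coordinates are positive, positive, positive; a point is interior exactly when all three are positive.

yes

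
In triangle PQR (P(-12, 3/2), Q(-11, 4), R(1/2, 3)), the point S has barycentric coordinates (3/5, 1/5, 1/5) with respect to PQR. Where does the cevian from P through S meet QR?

Line PS meets QR where the P-coordinate vanishes; zeroing S's P-weight and renormalizing leaves Q, R-weights 1/5 : 1/5 → (1/2, 1/2).
So T = (1/2)·Q + (1/2)·R = (-21/4, 7/2).

(-21/4, 7/2)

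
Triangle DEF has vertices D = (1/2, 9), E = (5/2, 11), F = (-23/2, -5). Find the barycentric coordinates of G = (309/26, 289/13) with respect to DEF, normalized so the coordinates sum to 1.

(23/13, 2/13, -12/13)

Signed area of the reference triangle: [DEF] = ½·((1/2)·(11−(-5)) + (5/2)·(-5−9) + (-23/2)·(9−11)) = ½·(8 − 35 + 23) = -2.
[GEF] = ½·((309/26)·(11−(-5)) + (5/2)·(-5−(289/13)) + (-23/2)·(289/13−11)) = ½·(2472/13 − 885/13 − 1679/13) = -46/13, so the D-coordinate is (-46/13)/(-2) = 23/13.
[DGF] = ½·((1/2)·(289/13−(-5)) + (309/26)·(-5−9) + (-23/2)·(9−(289/13))) = ½·(177/13 − 2163/13 + 1978/13) = -4/13, so the E-coordinate is 2/13.
[DEG] = ½·((1/2)·(11−(289/13)) + (5/2)·(289/13−9) + (309/26)·(9−11)) = ½·(-73/13 + 430/13 − 309/13) = 24/13, so the F-coordinate is -12/13.
Check: 23/13 + 2/13 − 12/13 = 1.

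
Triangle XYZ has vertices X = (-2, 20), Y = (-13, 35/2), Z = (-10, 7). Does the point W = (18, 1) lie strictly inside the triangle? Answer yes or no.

Barycentric coordinates of W: (92/41, -412/123, 259/123).
The three coordinates are positive, negative, positive; a point is interior exactly when all three are positive.

no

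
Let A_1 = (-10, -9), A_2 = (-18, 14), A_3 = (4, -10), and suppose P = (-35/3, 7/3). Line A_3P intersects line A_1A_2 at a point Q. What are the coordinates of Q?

Barycentric coordinates of P with respect to A_1A_2A_3: (1/3, 1/2, 1/6).
On side A_1A_2 the A_3-coordinate is zero; dropping P's A_3-weight 1/6 and renormalizing the remaining 1/3 : 1/2 gives weights 2/5, 3/5 on A_1, A_2.
Q = (2/5)·(-10, -9) + (3/5)·(-18, 14) = (-74/5, 24/5).

(-74/5, 24/5)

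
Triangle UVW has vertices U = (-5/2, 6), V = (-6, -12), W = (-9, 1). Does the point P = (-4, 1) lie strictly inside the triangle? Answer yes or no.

yes

Barycentric coordinates of P: (130/199, 50/199, 19/199).
The three coordinates are positive, positive, positive; a point is interior exactly when all three are positive.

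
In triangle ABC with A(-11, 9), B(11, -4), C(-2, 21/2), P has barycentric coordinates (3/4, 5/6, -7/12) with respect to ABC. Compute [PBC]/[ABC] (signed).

3/4

The signed ratio [PBC]/[ABC] equals the barycentric coordinate of P at vertex A, which is 3/4.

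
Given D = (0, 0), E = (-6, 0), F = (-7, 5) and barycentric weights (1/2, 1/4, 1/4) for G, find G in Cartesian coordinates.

(-13/4, 5/4)

G = (1/2)·D + (1/4)·E + (1/4)·F.
x-coordinate: (1/2)·0 + (1/4)·(-6) + (1/4)·(-7) = -13/4.
y-coordinate: (1/2)·0 + (1/4)·0 + (1/4)·5 = 5/4.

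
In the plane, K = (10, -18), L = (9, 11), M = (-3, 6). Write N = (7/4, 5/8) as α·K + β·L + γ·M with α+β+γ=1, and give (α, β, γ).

Signed area of the reference triangle: [KLM] = ½·(10·(11−6) + 9·(6−(-18)) + (-3)·(-18−11)) = ½·(50 + 216 + 87) = 353/2.
[NLM] = ½·((7/4)·(11−6) + 9·(6−(5/8)) + (-3)·(5/8−11)) = ½·(35/4 + 387/8 + 249/8) = 353/8, so the K-coordinate is (353/8)/(353/2) = 1/4.
[KNM] = ½·(10·(5/8−6) + (7/4)·(6−(-18)) + (-3)·(-18−(5/8))) = ½·(-215/4 + 42 + 447/8) = 353/16, so the L-coordinate is 1/8.
[KLN] = ½·(10·(11−(5/8)) + 9·(5/8−(-18)) + (7/4)·(-18−11)) = ½·(415/4 + 1341/8 − 203/4) = 1765/16, so the M-coordinate is 5/8.

(1/4, 1/8, 5/8)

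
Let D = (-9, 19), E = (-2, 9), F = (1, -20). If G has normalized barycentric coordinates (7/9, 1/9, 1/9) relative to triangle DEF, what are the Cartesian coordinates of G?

(-64/9, 122/9)

G = (7/9)·D + (1/9)·E + (1/9)·F.
x-coordinate: (7/9)·(-9) + (1/9)·(-2) + (1/9)·1 = -64/9.
y-coordinate: (7/9)·19 + (1/9)·9 + (1/9)·(-20) = 122/9.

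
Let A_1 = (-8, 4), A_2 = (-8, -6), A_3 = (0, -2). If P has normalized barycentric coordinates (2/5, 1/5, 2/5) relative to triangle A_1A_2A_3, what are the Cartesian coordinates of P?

(-24/5, -2/5)

P = (2/5)·A_1 + (1/5)·A_2 + (2/5)·A_3.
x-coordinate: (2/5)·(-8) + (1/5)·(-8) + (2/5)·0 = -24/5.
y-coordinate: (2/5)·4 + (1/5)·(-6) + (2/5)·(-2) = -2/5.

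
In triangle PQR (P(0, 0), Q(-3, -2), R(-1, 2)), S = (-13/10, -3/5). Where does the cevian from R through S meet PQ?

(-4/3, -8/9)

Barycentric coordinates of S with respect to PQR: (1/2, 2/5, 1/10).
On side PQ the R-coordinate is zero; dropping S's R-weight 1/10 and renormalizing the remaining 1/2 : 2/5 gives weights 5/9, 4/9 on P, Q.
T = (5/9)·(0, 0) + (4/9)·(-3, -2) = (-4/3, -8/9).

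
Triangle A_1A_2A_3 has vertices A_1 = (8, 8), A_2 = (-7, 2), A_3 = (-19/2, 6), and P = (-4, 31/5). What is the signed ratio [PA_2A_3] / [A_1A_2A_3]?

[A_1A_2A_3] = ½·(8·(2−6) + (-7)·(6−8) + (-19/2)·(8−2)) = ½·(-32 + 14 − 57) = -75/2.
[PA_2A_3] = ½·((-4)·(2−6) + (-7)·(6−(31/5)) + (-19/2)·(31/5−2)) = ½·(16 + 7/5 − 399/10) = -45/4, so the ratio is (-45/4)/(-75/2) = 3/10.

3/10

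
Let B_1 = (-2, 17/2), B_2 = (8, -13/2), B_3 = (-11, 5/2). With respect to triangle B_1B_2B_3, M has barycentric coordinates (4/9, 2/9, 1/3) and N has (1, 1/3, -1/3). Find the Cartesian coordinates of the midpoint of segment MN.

(7/9, 13/3)

Barycentric coordinates of the midpoint are the average: (13/18, 5/18, 0).
Converting: (13/18)·B_1 + (5/18)·B_2 + 0·B_3 = (7/9, 13/3).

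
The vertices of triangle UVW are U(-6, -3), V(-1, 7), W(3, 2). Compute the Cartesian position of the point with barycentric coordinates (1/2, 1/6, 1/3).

P = (1/2)·U + (1/6)·V + (1/3)·W.
x-coordinate: (1/2)·(-6) + (1/6)·(-1) + (1/3)·3 = -13/6.
y-coordinate: (1/2)·(-3) + (1/6)·7 + (1/3)·2 = 1/3.

(-13/6, 1/3)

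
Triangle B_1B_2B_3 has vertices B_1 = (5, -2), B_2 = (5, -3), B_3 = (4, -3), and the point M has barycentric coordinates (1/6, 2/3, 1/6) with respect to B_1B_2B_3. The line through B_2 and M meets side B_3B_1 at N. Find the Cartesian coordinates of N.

Line B_2M meets B_3B_1 where the B_2-coordinate vanishes; zeroing M's B_2-weight and renormalizing leaves B_3, B_1-weights 1/6 : 1/6 → (1/2, 1/2).
So N = (1/2)·B_3 + (1/2)·B_1 = (9/2, -5/2).

(9/2, -5/2)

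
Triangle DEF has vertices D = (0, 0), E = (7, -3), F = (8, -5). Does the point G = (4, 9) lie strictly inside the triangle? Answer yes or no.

no

Barycentric coordinates of G: (-6/11, 92/11, -75/11).
The three coordinates are negative, positive, negative; a point is interior exactly when all three are positive.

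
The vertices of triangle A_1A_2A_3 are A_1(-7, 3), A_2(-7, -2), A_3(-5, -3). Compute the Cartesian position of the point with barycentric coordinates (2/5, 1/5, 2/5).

P = (2/5)·A_1 + (1/5)·A_2 + (2/5)·A_3.
x-coordinate: (2/5)·(-7) + (1/5)·(-7) + (2/5)·(-5) = -31/5.
y-coordinate: (2/5)·3 + (1/5)·(-2) + (2/5)·(-3) = -2/5.

(-31/5, -2/5)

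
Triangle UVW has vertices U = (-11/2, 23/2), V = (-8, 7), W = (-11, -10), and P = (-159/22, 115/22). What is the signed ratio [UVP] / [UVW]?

3/11

[UVW] = ½·((-11/2)·(7−(-10)) + (-8)·(-10−(23/2)) + (-11)·(23/2−7)) = ½·(-187/2 + 172 − 99/2) = 29/2.
[UVP] = ½·((-11/2)·(7−(115/22)) + (-8)·(115/22−(23/2)) + (-159/22)·(23/2−7)) = ½·(-39/4 + 552/11 − 1431/44) = 87/22, so the ratio is (87/22)/(29/2) = 3/11.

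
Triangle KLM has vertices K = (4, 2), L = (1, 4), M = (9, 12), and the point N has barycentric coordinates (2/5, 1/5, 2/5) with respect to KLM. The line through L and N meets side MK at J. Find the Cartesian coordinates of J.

Line LN meets MK where the L-coordinate vanishes; zeroing N's L-weight and renormalizing leaves M, K-weights 2/5 : 2/5 → (1/2, 1/2).
So J = (1/2)·M + (1/2)·K = (13/2, 7).

(13/2, 7)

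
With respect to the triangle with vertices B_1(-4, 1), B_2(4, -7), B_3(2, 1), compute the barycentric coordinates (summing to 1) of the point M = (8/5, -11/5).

(1/5, 2/5, 2/5)

Signed area of the reference triangle: [B_1B_2B_3] = ½·((-4)·(-7−1) + 4·(1−1) + 2·(1−(-7))) = ½·(32 + 0 + 16) = 24.
[MB_2B_3] = ½·((8/5)·(-7−1) + 4·(1−(-11/5)) + 2·(-11/5−(-7))) = ½·(-64/5 + 64/5 + 48/5) = 24/5, so the B_1-coordinate is (24/5)/24 = 1/5.
[B_1MB_3] = ½·((-4)·(-11/5−1) + (8/5)·(1−1) + 2·(1−(-11/5))) = ½·(64/5 + 0 + 32/5) = 48/5, so the B_2-coordinate is 2/5.
[B_1B_2M] = ½·((-4)·(-7−(-11/5)) + 4·(-11/5−1) + (8/5)·(1−(-7))) = ½·(96/5 − 64/5 + 64/5) = 48/5, so the B_3-coordinate is 2/5.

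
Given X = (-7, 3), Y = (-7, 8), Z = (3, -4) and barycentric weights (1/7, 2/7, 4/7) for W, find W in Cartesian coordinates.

W = (1/7)·X + (2/7)·Y + (4/7)·Z.
x-coordinate: (1/7)·(-7) + (2/7)·(-7) + (4/7)·3 = -9/7.
y-coordinate: (1/7)·3 + (2/7)·8 + (4/7)·(-4) = 3/7.

(-9/7, 3/7)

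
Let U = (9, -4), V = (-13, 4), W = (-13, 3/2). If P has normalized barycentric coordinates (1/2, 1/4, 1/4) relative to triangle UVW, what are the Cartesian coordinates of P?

P = (1/2)·U + (1/4)·V + (1/4)·W.
x-coordinate: (1/2)·9 + (1/4)·(-13) + (1/4)·(-13) = -2.
y-coordinate: (1/2)·(-4) + (1/4)·4 + (1/4)·(3/2) = -5/8.

(-2, -5/8)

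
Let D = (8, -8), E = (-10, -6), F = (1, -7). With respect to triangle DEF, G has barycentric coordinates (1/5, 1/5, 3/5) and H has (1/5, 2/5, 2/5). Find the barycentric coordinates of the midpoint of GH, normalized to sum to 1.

Since both coordinate triples sum to 1, the midpoint's barycentrics are the componentwise average.
(1/5+1/5)/2 = 1/5; similarly 3/10 and 1/2.

(1/5, 3/10, 1/2)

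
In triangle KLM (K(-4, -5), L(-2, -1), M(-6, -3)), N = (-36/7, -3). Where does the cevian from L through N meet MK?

Barycentric coordinates of N with respect to KLM: (1/7, 1/7, 5/7).
On side MK the L-coordinate is zero; dropping N's L-weight 1/7 and renormalizing the remaining 5/7 : 1/7 gives weights 5/6, 1/6 on M, K.
J = (5/6)·(-6, -3) + (1/6)·(-4, -5) = (-17/3, -10/3).

(-17/3, -10/3)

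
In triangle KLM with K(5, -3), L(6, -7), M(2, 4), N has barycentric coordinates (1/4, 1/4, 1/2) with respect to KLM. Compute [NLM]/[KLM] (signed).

1/4

The signed ratio [NLM]/[KLM] equals the barycentric coordinate of N at vertex K, which is 1/4.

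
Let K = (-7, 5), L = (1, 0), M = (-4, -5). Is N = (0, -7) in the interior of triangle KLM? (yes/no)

no

Barycentric coordinates of N: (-6/13, 34/65, 61/65).
The three coordinates are negative, positive, positive; a point is interior exactly when all three are positive.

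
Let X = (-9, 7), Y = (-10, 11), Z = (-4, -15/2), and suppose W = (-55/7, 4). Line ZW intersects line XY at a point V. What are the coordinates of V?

Barycentric coordinates of W with respect to XYZ: (3/7, 2/7, 2/7).
On side XY the Z-coordinate is zero; dropping W's Z-weight 2/7 and renormalizing the remaining 3/7 : 2/7 gives weights 3/5, 2/5 on X, Y.
V = (3/5)·(-9, 7) + (2/5)·(-10, 11) = (-47/5, 43/5).

(-47/5, 43/5)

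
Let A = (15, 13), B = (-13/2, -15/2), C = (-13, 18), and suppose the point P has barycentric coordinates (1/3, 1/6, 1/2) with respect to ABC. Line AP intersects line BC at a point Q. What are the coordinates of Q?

Line AP meets BC where the A-coordinate vanishes; zeroing P's A-weight and renormalizing leaves B, C-weights 1/6 : 1/2 → (1/4, 3/4).
So Q = (1/4)·B + (3/4)·C = (-91/8, 93/8).

(-91/8, 93/8)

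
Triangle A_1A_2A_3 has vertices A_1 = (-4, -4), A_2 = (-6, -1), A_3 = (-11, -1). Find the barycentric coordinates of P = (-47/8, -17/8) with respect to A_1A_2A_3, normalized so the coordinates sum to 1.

(3/8, 1/2, 1/8)

Signed area of the reference triangle: [A_1A_2A_3] = ½·((-4)·(-1−(-1)) + (-6)·(-1−(-4)) + (-11)·(-4−(-1))) = ½·(0 − 18 + 33) = 15/2.
[PA_2A_3] = ½·((-47/8)·(-1−(-1)) + (-6)·(-1−(-17/8)) + (-11)·(-17/8−(-1))) = ½·(0 − 27/4 + 99/8) = 45/16, so the A_1-coordinate is (45/16)/(15/2) = 3/8.
[A_1PA_3] = ½·((-4)·(-17/8−(-1)) + (-47/8)·(-1−(-4)) + (-11)·(-4−(-17/8))) = ½·(9/2 − 141/8 + 165/8) = 15/4, so the A_2-coordinate is 1/2.
[A_1A_2P] = ½·((-4)·(-1−(-17/8)) + (-6)·(-17/8−(-4)) + (-47/8)·(-4−(-1))) = ½·(-9/2 − 45/4 + 141/8) = 15/16, so the A_3-coordinate is 1/8.
Check: 3/8 + 1/2 + 1/8 = 1.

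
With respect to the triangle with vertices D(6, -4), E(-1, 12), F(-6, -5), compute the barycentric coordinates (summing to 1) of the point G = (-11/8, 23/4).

(1/8, 5/8, 1/4)

Signed area of the reference triangle: [DEF] = ½·(6·(12−(-5)) + (-1)·(-5−(-4)) + (-6)·(-4−12)) = ½·(102 + 1 + 96) = 199/2.
[GEF] = ½·((-11/8)·(12−(-5)) + (-1)·(-5−(23/4)) + (-6)·(23/4−12)) = ½·(-187/8 + 43/4 + 75/2) = 199/16, so the D-coordinate is (199/16)/(199/2) = 1/8.
[DGF] = ½·(6·(23/4−(-5)) + (-11/8)·(-5−(-4)) + (-6)·(-4−(23/4))) = ½·(129/2 + 11/8 + 117/2) = 995/16, so the E-coordinate is 5/8.
[DEG] = ½·(6·(12−(23/4)) + (-1)·(23/4−(-4)) + (-11/8)·(-4−12)) = ½·(75/2 − 39/4 + 22) = 199/8, so the F-coordinate is 1/4.
Check: 1/8 + 5/8 + 1/4 = 1.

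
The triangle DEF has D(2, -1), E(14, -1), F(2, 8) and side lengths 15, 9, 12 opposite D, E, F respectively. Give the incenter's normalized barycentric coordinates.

(5/12, 1/4, 1/3)

The incenter has barycentric coordinates proportional to the opposite side lengths: (15 : 9 : 12).
Normalizing by 15+9+12 = 36 gives (5/12, 1/4, 1/3).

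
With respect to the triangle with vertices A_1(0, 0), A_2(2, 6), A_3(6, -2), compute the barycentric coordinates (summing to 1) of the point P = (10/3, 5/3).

Signed area of the reference triangle: [A_1A_2A_3] = ½·(0·(6−(-2)) + 2·(-2−0) + 6·(0−6)) = ½·(0 − 4 − 36) = -20.
[PA_2A_3] = ½·((10/3)·(6−(-2)) + 2·(-2−(5/3)) + 6·(5/3−6)) = ½·(80/3 − 22/3 − 26) = -10/3, so the A_1-coordinate is (-10/3)/(-20) = 1/6.
[A_1PA_3] = ½·(0·(5/3−(-2)) + (10/3)·(-2−0) + 6·(0−(5/3))) = ½·(0 − 20/3 − 10) = -25/3, so the A_2-coordinate is 5/12.
[A_1A_2P] = ½·(0·(6−(5/3)) + 2·(5/3−0) + (10/3)·(0−6)) = ½·(0 + 10/3 − 20) = -25/3, so the A_3-coordinate is 5/12.
Check: 1/6 + 5/12 + 5/12 = 1.

(1/6, 5/12, 5/12)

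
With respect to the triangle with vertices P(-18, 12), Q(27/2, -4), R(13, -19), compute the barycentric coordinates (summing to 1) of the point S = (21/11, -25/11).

Signed area of the reference triangle: [PQR] = ½·((-18)·(-4−(-19)) + (27/2)·(-19−12) + 13·(12−(-4))) = ½·(-270 − 837/2 + 208) = -961/4.
[SQR] = ½·((21/11)·(-4−(-19)) + (27/2)·(-19−(-25/11)) + 13·(-25/11−(-4))) = ½·(315/11 − 2484/11 + 247/11) = -961/11, so the P-coordinate is (-961/11)/(-961/4) = 4/11.
[PSR] = ½·((-18)·(-25/11−(-19)) + (21/11)·(-19−12) + 13·(12−(-25/11))) = ½·(-3312/11 − 651/11 + 2041/11) = -961/11, so the Q-coordinate is 4/11.
[PQS] = ½·((-18)·(-4−(-25/11)) + (27/2)·(-25/11−12) + (21/11)·(12−(-4))) = ½·(342/11 − 4239/22 + 336/11) = -2883/44, so the R-coordinate is 3/11.
Check: 4/11 + 4/11 + 3/11 = 1.

(4/11, 4/11, 3/11)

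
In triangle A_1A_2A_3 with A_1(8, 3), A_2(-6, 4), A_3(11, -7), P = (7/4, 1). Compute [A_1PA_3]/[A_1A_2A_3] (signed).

[A_1A_2A_3] = ½·(8·(4−(-7)) + (-6)·(-7−3) + 11·(3−4)) = ½·(88 + 60 − 11) = 137/2.
[A_1PA_3] = ½·(8·(1−(-7)) + (7/4)·(-7−3) + 11·(3−1)) = ½·(64 − 35/2 + 22) = 137/4, so the ratio is (137/4)/(137/2) = 1/2.

1/2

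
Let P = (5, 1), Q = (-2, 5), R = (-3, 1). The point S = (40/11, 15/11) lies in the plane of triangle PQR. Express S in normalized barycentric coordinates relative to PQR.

Signed area of the reference triangle: [PQR] = ½·(5·(5−1) + (-2)·(1−1) + (-3)·(1−5)) = ½·(20 + 0 + 12) = 16.
[SQR] = ½·((40/11)·(5−1) + (-2)·(1−(15/11)) + (-3)·(15/11−5)) = ½·(160/11 + 8/11 + 120/11) = 144/11, so the P-coordinate is (144/11)/16 = 9/11.
[PSR] = ½·(5·(15/11−1) + (40/11)·(1−1) + (-3)·(1−(15/11))) = ½·(20/11 + 0 + 12/11) = 16/11, so the Q-coordinate is 1/11.
[PQS] = ½·(5·(5−(15/11)) + (-2)·(15/11−1) + (40/11)·(1−5)) = ½·(200/11 − 8/11 − 160/11) = 16/11, so the R-coordinate is 1/11.
Check: 9/11 + 1/11 + 1/11 = 1.

(9/11, 1/11, 1/11)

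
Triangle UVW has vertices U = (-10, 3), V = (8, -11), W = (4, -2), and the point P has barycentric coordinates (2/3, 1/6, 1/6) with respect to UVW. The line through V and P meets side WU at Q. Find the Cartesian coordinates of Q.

(-36/5, 2)

Line VP meets WU where the V-coordinate vanishes; zeroing P's V-weight and renormalizing leaves W, U-weights 1/6 : 2/3 → (1/5, 4/5).
So Q = (1/5)·W + (4/5)·U = (-36/5, 2).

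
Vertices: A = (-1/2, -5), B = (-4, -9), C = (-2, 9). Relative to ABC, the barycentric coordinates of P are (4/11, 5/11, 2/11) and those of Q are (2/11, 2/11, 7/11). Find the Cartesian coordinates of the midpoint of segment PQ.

Barycentric coordinates of the midpoint are the average: (3/11, 7/22, 9/22).
Converting: (3/11)·A + (7/22)·B + (9/22)·C = (-49/22, -6/11).

(-49/22, -6/11)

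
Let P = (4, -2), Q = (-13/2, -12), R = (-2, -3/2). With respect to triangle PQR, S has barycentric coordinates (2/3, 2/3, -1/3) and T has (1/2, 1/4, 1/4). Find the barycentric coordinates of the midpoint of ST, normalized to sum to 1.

(7/12, 11/24, -1/24)

Since both coordinate triples sum to 1, the midpoint's barycentrics are the componentwise average.
(2/3+1/2)/2 = 7/12; similarly 11/24 and -1/24.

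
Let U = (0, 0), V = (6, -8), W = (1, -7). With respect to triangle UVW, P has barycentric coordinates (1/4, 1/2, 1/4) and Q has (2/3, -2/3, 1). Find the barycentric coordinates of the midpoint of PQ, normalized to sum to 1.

(11/24, -1/12, 5/8)

Since both coordinate triples sum to 1, the midpoint's barycentrics are the componentwise average.
(1/4+2/3)/2 = 11/24; similarly -1/12 and 5/8.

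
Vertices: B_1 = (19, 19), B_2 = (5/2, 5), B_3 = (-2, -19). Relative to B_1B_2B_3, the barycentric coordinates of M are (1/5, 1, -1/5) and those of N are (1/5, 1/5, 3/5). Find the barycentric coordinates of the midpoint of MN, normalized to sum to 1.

Since both coordinate triples sum to 1, the midpoint's barycentrics are the componentwise average.
(1/5+1/5)/2 = 1/5; similarly 3/5 and 1/5.

(1/5, 3/5, 1/5)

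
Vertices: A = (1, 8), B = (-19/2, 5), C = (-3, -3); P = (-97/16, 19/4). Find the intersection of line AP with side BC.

Barycentric coordinates of P with respect to ABC: (1/4, 5/8, 1/8).
On side BC the A-coordinate is zero; dropping P's A-weight 1/4 and renormalizing the remaining 5/8 : 1/8 gives weights 5/6, 1/6 on B, C.
Q = (5/6)·(-19/2, 5) + (1/6)·(-3, -3) = (-101/12, 11/3).

(-101/12, 11/3)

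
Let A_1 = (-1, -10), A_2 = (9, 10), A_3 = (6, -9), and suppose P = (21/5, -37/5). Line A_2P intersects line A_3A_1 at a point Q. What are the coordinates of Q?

Barycentric coordinates of P with respect to A_1A_2A_3: (3/10, 1/10, 3/5).
On side A_3A_1 the A_2-coordinate is zero; dropping P's A_2-weight 1/10 and renormalizing the remaining 3/5 : 3/10 gives weights 2/3, 1/3 on A_3, A_1.
Q = (2/3)·(6, -9) + (1/3)·(-1, -10) = (11/3, -28/3).

(11/3, -28/3)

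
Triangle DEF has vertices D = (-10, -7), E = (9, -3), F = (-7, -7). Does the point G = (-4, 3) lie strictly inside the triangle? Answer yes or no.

Barycentric coordinates of G: (37/3, 5/2, -83/6).
The three coordinates are positive, positive, negative; a point is interior exactly when all three are positive.

no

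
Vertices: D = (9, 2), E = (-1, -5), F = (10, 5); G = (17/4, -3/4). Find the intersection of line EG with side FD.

Barycentric coordinates of G with respect to DEF: (1/4, 1/2, 1/4).
On side FD the E-coordinate is zero; dropping G's E-weight 1/2 and renormalizing the remaining 1/4 : 1/4 gives weights 1/2, 1/2 on F, D.
H = (1/2)·(10, 5) + (1/2)·(9, 2) = (19/2, 7/2).

(19/2, 7/2)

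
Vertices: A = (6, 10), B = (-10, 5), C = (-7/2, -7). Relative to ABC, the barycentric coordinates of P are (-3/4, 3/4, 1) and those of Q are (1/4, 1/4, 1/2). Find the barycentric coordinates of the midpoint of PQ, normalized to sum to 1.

Since both coordinate triples sum to 1, the midpoint's barycentrics are the componentwise average.
(-3/4+1/4)/2 = -1/4; similarly 1/2 and 3/4.

(-1/4, 1/2, 3/4)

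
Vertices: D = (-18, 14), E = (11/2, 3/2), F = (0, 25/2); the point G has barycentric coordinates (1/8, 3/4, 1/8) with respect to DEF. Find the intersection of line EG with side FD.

Line EG meets FD where the E-coordinate vanishes; zeroing G's E-weight and renormalizing leaves F, D-weights 1/8 : 1/8 → (1/2, 1/2).
So H = (1/2)·F + (1/2)·D = (-9, 53/4).

(-9, 53/4)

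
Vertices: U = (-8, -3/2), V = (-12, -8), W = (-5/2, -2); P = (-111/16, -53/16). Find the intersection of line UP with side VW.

(-63/10, -22/5)

Barycentric coordinates of P with respect to UVW: (3/8, 1/4, 3/8).
On side VW the U-coordinate is zero; dropping P's U-weight 3/8 and renormalizing the remaining 1/4 : 3/8 gives weights 2/5, 3/5 on V, W.
Q = (2/5)·(-12, -8) + (3/5)·(-5/2, -2) = (-63/10, -22/5).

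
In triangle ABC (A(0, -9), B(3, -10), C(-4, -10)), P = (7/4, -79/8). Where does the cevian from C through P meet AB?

Barycentric coordinates of P with respect to ABC: (1/8, 3/4, 1/8).
On side AB the C-coordinate is zero; dropping P's C-weight 1/8 and renormalizing the remaining 1/8 : 3/4 gives weights 1/7, 6/7 on A, B.
Q = (1/7)·(0, -9) + (6/7)·(3, -10) = (18/7, -69/7).

(18/7, -69/7)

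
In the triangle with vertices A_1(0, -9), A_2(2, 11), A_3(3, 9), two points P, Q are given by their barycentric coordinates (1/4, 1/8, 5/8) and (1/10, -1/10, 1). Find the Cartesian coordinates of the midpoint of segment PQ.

Barycentric coordinates of the midpoint are the average: (7/40, 1/80, 13/16).
Converting: (7/40)·A_1 + (1/80)·A_2 + (13/16)·A_3 = (197/80, 47/8).

(197/80, 47/8)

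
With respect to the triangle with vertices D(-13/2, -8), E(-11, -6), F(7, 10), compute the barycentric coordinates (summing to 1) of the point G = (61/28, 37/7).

Signed area of the reference triangle: [DEF] = ½·((-13/2)·(-6−10) + (-11)·(10−(-8)) + 7·(-8−(-6))) = ½·(104 − 198 − 14) = -54.
[GEF] = ½·((61/28)·(-6−10) + (-11)·(10−(37/7)) + 7·(37/7−(-6))) = ½·(-244/7 − 363/7 + 79) = -27/7, so the D-coordinate is (-27/7)/(-54) = 1/14.
[DGF] = ½·((-13/2)·(37/7−10) + (61/28)·(10−(-8)) + 7·(-8−(37/7))) = ½·(429/14 + 549/14 − 93) = -81/7, so the E-coordinate is 3/14.
[DEG] = ½·((-13/2)·(-6−(37/7)) + (-11)·(37/7−(-8)) + (61/28)·(-8−(-6))) = ½·(1027/14 − 1023/7 − 61/14) = -270/7, so the F-coordinate is 5/7.

(1/14, 3/14, 5/7)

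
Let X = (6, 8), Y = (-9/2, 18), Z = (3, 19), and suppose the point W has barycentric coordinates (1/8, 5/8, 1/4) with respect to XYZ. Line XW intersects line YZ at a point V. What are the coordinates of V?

Line XW meets YZ where the X-coordinate vanishes; zeroing W's X-weight and renormalizing leaves Y, Z-weights 5/8 : 1/4 → (5/7, 2/7).
So V = (5/7)·Y + (2/7)·Z = (-33/14, 128/7).

(-33/14, 128/7)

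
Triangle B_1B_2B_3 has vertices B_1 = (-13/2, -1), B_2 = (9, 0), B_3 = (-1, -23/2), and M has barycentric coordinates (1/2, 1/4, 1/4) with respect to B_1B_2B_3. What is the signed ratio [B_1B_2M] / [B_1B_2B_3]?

1/4

The signed ratio [B_1B_2M]/[B_1B_2B_3] equals the barycentric coordinate of M at vertex B_3, which is 1/4.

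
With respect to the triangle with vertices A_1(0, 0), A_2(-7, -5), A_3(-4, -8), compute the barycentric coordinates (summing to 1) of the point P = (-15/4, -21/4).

Signed area of the reference triangle: [A_1A_2A_3] = ½·(0·(-5−(-8)) + (-7)·(-8−0) + (-4)·(0−(-5))) = ½·(0 + 56 − 20) = 18.
[PA_2A_3] = ½·((-15/4)·(-5−(-8)) + (-7)·(-8−(-21/4)) + (-4)·(-21/4−(-5))) = ½·(-45/4 + 77/4 + 1) = 9/2, so the A_1-coordinate is (9/2)/18 = 1/4.
[A_1PA_3] = ½·(0·(-21/4−(-8)) + (-15/4)·(-8−0) + (-4)·(0−(-21/4))) = ½·(0 + 30 − 21) = 9/2, so the A_2-coordinate is 1/4.
[A_1A_2P] = ½·(0·(-5−(-21/4)) + (-7)·(-21/4−0) + (-15/4)·(0−(-5))) = ½·(0 + 147/4 − 75/4) = 9, so the A_3-coordinate is 1/2.
Check: 1/4 + 1/4 + 1/2 = 1.

(1/4, 1/4, 1/2)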